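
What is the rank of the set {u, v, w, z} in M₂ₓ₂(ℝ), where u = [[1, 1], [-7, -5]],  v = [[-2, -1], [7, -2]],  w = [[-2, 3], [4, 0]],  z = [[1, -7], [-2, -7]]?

Pass to coordinate vectors with respect to the basis {E₁₁, E₁₂, E₂₁, E₂₂}.
Row-reduce the 4×4 matrix with these as rows.
There are 4 pivot columns, so rank = 4.

4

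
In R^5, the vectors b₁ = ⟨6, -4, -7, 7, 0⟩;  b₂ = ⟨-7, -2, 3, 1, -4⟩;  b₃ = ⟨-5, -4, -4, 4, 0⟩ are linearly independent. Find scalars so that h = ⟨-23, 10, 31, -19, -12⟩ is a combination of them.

h = -2b₁ + 3b₂ - 2b₃

Solve the system with b₁, b₂, b₃ as columns and h as the right-hand side.
The system has the unique solution (a₁, a₂, a₃) = (-2, 3, -2).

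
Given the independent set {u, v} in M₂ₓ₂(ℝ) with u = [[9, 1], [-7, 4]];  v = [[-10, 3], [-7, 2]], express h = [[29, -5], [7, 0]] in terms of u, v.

h = u - 2v

Work in coordinates with respect to the standard basis {E₁₁, E₁₂, E₂₁, E₂₂}.
Solve the system with u, v as columns and h as the right-hand side.
The system has the unique solution (α₁, α₂) = (1, -2).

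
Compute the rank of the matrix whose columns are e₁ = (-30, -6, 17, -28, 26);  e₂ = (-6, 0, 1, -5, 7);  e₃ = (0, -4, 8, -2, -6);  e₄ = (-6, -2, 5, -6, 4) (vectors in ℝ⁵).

rank 2

Row-reduce the 4×5 matrix with these as rows.
There are 2 pivot columns, so rank = 2.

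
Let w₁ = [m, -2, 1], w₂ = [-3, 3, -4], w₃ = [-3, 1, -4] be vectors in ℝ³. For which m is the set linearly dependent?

m = 3/4

The vectors are dependent exactly when the determinant of the matrix with rows w₁, w₂, w₃ vanishes.
Expanding, det = 6 - 8*m.
Solving 6 - 8*m = 0 yields m = 3/4.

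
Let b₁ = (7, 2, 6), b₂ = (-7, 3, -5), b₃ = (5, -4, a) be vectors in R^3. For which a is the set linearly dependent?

The vectors are dependent exactly when the determinant of the matrix with rows b₁, b₂, b₃ vanishes.
Cofactor expansion gives det = 35*a - 112.
Setting this to zero gives a = 16/5.

a = 16/5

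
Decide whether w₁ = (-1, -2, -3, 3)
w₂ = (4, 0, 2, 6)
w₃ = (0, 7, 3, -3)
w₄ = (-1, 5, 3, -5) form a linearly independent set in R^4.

Place the vectors as rows of a 4×4 matrix and reduce to echelon form.
The reduction yields 4 nonzero rows, so the rank is 4.
Since rank = 4 (the number of vectors), the set is linearly independent.

linearly independent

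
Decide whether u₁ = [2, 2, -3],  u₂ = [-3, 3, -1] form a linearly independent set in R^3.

linearly independent

Row-reduce the matrix whose columns are u₁, u₂.
The reduction yields 2 nonzero rows, so the rank is 2.
Since rank = 2 (the number of vectors), the set is linearly independent.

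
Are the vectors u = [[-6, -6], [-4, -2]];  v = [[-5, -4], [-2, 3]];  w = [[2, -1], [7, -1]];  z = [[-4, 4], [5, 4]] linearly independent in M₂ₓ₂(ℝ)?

Write each element as a coordinate vector in ℝ⁴ using {E₁₁, E₁₂, E₂₁, E₂₂}.
Row-reduce the matrix whose columns are u, v, w, z.
The reduction yields 4 nonzero rows, so the rank is 4.
Since rank = 4 (the number of vectors), the set is linearly independent.

linearly independent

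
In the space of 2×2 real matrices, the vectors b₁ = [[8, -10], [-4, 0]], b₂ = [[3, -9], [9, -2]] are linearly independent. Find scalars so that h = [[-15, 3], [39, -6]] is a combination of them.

h = -3b₁ + 3b₂

Identify each element with its coordinate vector in ℝ⁴ via {E₁₁, E₁₂, E₂₁, E₂₂}.
Solve the system with b₁, b₂ as columns and h as the right-hand side.
The system has the unique solution (a₁, a₂) = (-3, 3).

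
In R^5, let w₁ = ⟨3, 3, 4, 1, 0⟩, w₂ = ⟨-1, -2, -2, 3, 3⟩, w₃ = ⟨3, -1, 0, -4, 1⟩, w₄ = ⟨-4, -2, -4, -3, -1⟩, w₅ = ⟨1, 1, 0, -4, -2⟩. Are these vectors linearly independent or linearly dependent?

linearly independent

Form the 5×5 matrix with these as columns; its determinant is -100.
A nonzero determinant means the columns are linearly independent.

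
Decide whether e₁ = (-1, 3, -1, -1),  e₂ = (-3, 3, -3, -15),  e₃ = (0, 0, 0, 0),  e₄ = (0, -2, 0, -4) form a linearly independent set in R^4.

One of the vectors is the zero vector, so the set is linearly dependent.

linearly dependent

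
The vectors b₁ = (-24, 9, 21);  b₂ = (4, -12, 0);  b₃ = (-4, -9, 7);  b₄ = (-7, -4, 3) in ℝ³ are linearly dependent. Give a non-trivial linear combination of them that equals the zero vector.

b₁ + 3b₂ - 3b₃ = 0

Solve the homogeneous system with b₁, b₂, b₃, b₄ as columns by row-reducing the coefficient matrix.
A generator of the null space is (1, 3, -3, 0).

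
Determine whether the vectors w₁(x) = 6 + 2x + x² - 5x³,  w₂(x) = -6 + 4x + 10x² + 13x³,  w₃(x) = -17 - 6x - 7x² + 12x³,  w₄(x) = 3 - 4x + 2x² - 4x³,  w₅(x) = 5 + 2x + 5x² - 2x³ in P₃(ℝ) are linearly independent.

linearly dependent

Write each element as a coordinate vector in ℝ⁴ using {1, x, …, x³}.
There are 5 vectors in a 4-dimensional space, so they cannot be linearly independent.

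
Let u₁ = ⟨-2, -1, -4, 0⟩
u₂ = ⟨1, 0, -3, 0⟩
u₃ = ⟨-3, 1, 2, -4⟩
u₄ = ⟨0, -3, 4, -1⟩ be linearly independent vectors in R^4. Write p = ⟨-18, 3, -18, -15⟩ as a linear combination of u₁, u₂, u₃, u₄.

Solve the system with u₁, u₂, u₃, u₄ as columns and p as the right-hand side.
The system has the unique solution (α₁, …, α₄) = (4, 2, 4, -1).

p = 4u₁ + 2u₂ + 4u₃ - u₄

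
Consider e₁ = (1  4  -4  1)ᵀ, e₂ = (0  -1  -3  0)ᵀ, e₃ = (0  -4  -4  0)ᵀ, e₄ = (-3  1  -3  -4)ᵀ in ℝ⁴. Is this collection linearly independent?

Form the 4×4 matrix with these as columns; its determinant is 8.
A nonzero determinant means the columns are linearly independent.

linearly independent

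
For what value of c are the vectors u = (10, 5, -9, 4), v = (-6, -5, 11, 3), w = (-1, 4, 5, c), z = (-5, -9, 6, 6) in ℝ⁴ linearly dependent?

c = -3

The set is linearly dependent precisely when det[u; v; w; z] = 0.
The determinant works out to -334*c - 1002.
Solving -334*c - 1002 = 0 yields c = -3.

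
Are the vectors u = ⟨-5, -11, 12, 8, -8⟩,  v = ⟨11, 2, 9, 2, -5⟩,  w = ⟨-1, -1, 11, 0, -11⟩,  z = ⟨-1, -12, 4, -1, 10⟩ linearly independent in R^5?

Row-reduce the matrix whose columns are u, v, w, z.
The reduction yields 4 nonzero rows, so the rank is 4.
Since rank = 4 (the number of vectors), the set is linearly independent.

linearly independent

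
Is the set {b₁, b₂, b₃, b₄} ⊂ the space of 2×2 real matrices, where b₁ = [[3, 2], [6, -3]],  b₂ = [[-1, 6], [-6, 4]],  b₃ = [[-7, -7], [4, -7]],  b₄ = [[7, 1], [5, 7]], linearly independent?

linearly independent

Write each element as a coordinate vector in ℝ⁴ using {E₁₁, E₁₂, E₂₁, E₂₂}.
Form the 4×4 matrix with these as columns; its determinant is 2295.
A nonzero determinant means the columns are linearly independent.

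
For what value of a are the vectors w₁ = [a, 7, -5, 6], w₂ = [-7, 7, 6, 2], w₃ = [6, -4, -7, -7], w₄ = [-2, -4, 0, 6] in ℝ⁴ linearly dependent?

a = -60

Place the vectors as rows of a 4×4 matrix; dependence ⇔ determinant zero.
Cofactor expansion gives det = -38*a - 2280.
Setting this to zero gives a = -60.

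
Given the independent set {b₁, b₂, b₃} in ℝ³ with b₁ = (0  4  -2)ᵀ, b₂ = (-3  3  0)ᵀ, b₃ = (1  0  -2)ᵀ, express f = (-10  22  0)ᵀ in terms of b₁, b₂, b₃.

f = 4b₁ + 2b₂ - 4b₃

Since b₁, b₂, b₃ are independent, the coefficients expressing f are uniquely determined by a linear system.
Row-reducing the augmented matrix gives the unique coefficients (α₁, α₂, α₃) = (4, 2, -4).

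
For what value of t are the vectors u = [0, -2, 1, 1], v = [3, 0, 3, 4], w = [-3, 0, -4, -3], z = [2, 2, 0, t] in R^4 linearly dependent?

Place the vectors as rows of a 4×4 matrix; dependence ⇔ determinant zero.
Cofactor expansion gives det = 16 - 6*t.
Setting this to zero gives t = 8/3.

t = 8/3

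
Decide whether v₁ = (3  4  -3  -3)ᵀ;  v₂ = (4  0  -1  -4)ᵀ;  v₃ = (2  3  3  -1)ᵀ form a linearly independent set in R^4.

Row-reduce the matrix whose columns are v₁, v₂, v₃.
The reduction yields 3 nonzero rows, so the rank is 3.
Since rank = 3 (the number of vectors), the set is linearly independent.

linearly independent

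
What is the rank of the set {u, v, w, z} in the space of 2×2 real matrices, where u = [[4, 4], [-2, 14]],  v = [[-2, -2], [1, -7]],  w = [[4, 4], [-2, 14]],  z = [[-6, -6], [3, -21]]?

rank 1

Pass to coordinate vectors with respect to the basis {E₁₁, E₁₂, E₂₁, E₂₂}.
Apply Gaussian elimination to the matrix whose rows are u, v, w, z.
Exactly 1 pivot survives; hence the rank is 1.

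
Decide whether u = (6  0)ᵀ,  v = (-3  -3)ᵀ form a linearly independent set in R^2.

The matrix [u|v] has determinant -18.
A nonzero determinant means the columns are linearly independent.

linearly independent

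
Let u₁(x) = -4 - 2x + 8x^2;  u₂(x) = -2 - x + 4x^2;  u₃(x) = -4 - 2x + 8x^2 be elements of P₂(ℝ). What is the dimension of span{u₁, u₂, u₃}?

Pass to coordinate vectors with respect to the basis {1, x, x^2}.
Form the matrix with u₁, u₂, u₃ as columns and reduce.
The echelon form has 1 nonzero row, so the rank is 1.

dim = 1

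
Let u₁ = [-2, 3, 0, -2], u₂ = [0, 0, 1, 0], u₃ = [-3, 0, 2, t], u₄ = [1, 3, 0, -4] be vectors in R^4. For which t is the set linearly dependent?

t = 2

The vectors are dependent exactly when the determinant of the matrix with rows u₁, u₂, u₃, u₄ vanishes.
Cofactor expansion gives det = 18 - 9*t.
Solving 18 - 9*t = 0 yields t = 2.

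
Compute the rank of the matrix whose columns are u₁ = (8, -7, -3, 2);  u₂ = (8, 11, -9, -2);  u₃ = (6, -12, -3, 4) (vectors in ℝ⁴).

Row-reduce the 3×4 matrix with these as rows.
There are 3 pivot columns, so rank = 3.

rank 3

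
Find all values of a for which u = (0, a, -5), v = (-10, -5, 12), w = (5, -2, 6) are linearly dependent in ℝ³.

a = 15/8

The vectors are dependent exactly when the determinant of the matrix with rows u, v, w vanishes.
Expanding, det = 120*a - 225.
Solving 120*a - 225 = 0 yields a = 15/8.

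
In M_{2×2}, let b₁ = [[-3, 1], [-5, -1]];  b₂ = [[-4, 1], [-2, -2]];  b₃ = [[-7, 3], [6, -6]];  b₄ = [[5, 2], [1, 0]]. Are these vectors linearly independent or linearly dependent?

Take coordinates with respect to the standard basis {E₁₁, E₁₂, E₂₁, E₂₂}.
The matrix [b₁|b₂|b₃|b₄] has determinant -23.
A nonzero determinant means the columns are linearly independent.

linearly independent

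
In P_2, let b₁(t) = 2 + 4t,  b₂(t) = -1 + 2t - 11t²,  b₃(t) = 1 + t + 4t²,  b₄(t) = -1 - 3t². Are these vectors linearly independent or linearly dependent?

Write each element as a coordinate vector in ℝ³ using {1, t, t²}.
There are 4 vectors in a 3-dimensional space, so they cannot be linearly independent.

linearly dependent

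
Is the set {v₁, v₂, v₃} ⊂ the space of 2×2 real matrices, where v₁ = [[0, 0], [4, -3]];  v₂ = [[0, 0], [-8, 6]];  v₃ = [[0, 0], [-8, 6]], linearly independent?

Take coordinates with respect to the standard basis {E₁₁, E₁₂, E₂₁, E₂₂}.
Place the vectors as rows of a 3×4 matrix and reduce to echelon form.
The reduction yields 1 nonzero row, so the rank is 1.
Since rank 1 < 3, the set is linearly dependent.
Indeed 2v₁ + v₂ = 0.

linearly dependent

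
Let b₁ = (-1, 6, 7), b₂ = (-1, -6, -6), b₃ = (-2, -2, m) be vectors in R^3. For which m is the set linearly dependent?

The vectors are dependent exactly when the determinant of the matrix with rows b₁, b₂, b₃ vanishes.
Cofactor expansion gives det = 12*m + 14.
This vanishes exactly when m = -7/6.

m = -7/6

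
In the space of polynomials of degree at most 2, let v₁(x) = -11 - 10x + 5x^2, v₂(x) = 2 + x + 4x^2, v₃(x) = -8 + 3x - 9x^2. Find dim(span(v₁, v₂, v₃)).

dim = 3

Use coordinates relative to {1, x, x^2}.
Put the 3×3 matrix [v₁|v₂|v₃] into echelon form.
The echelon form has 3 nonzero rows, so the rank is 3.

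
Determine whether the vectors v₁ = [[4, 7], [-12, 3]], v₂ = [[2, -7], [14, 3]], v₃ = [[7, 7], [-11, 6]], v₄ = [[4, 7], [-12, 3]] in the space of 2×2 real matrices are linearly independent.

linearly dependent

Write each element as a coordinate vector in ℝ⁴ using {E₁₁, E₁₂, E₂₁, E₂₂}.
Two of the vectors are equal, giving an immediate dependence.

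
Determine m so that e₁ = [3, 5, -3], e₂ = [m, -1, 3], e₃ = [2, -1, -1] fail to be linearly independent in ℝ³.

m = -9/2

The set is linearly dependent precisely when det[e₁; e₂; e₃] = 0.
Cofactor expansion gives det = 8*m + 36.
Solving 8*m + 36 = 0 yields m = -9/2.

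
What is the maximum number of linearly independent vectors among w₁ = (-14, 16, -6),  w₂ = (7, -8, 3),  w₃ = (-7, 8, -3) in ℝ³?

Put the 3×3 matrix [w₁|w₂|w₃] into echelon form.
The echelon form has 1 nonzero row, so the rank is 1.

1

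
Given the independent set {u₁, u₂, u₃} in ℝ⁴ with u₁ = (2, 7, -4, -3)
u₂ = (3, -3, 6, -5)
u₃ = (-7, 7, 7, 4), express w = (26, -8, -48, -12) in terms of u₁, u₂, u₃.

w = 2u₁ - 2u₂ - 4u₃

Set up the augmented matrix [u₁ | u₂ | u₃ | w] and row-reduce.
The system has the unique solution (a₁, a₂, a₃) = (2, -2, -4).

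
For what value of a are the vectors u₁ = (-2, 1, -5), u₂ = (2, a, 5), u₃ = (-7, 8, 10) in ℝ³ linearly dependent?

a = -1

Dependence holds iff the 3×3 matrix [u₁ u₂ u₃] is singular.
Cofactor expansion gives det = -55*a - 55.
Setting this to zero gives a = -1.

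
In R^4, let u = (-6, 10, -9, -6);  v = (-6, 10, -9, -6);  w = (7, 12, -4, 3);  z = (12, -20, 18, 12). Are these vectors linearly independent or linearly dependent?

The matrix [u|v|w|z] has determinant 0.
A zero determinant means the columns are linearly dependent.
Indeed u - v = 0.

linearly dependent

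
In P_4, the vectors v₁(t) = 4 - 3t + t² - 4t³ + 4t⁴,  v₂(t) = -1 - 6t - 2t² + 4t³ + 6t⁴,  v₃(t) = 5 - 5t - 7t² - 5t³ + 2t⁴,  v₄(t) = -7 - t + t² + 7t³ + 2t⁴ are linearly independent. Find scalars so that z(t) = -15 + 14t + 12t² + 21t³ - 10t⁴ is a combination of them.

z = -3v₁ + 2v₂ - 3v₃ - 2v₄

Work in coordinates with respect to the standard basis {1, t, …, t⁴}.
Since v₁, v₂, v₃, v₄ are independent, the coefficients expressing z are uniquely determined by a linear system.
Row-reducing the augmented matrix gives the unique coefficients (α₁, …, α₄) = (-3, 2, -3, -2).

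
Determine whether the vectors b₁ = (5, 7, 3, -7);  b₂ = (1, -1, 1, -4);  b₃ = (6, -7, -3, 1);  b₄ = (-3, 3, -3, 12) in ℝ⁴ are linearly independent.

One vector is a scalar multiple of another, so the set is dependent.

linearly dependent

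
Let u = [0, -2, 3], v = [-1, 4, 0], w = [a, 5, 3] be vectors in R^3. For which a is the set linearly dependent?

a = -7/4

The vectors are dependent exactly when the determinant of the matrix with rows u, v, w vanishes.
Expanding, det = -12*a - 21.
Setting this to zero gives a = -7/4.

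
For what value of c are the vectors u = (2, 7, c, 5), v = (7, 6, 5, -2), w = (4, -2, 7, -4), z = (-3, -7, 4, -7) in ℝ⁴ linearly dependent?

c = -4

The set is linearly dependent precisely when det[u; v; w; z] = 0.
The determinant works out to 210*c + 840.
This vanishes exactly when c = -4.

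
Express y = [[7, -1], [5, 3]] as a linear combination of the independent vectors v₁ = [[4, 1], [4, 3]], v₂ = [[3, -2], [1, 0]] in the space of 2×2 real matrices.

Take coordinate vectors relative to {E₁₁, E₁₂, E₂₁, E₂₂}.
Write y = c₁v₁ + c₂v₂ and equate components.
Row-reducing the augmented matrix gives the unique coefficients (c₁, c₂) = (1, 1).

y = v₁ + v₂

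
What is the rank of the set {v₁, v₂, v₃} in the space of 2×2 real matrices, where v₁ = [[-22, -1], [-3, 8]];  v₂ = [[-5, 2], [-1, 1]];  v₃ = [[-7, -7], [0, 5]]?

2

Use coordinates relative to {E₁₁, E₁₂, E₂₁, E₂₂}.
Row-reduce the 3×4 matrix with these as rows.
Exactly 2 pivots survive; hence the rank is 2.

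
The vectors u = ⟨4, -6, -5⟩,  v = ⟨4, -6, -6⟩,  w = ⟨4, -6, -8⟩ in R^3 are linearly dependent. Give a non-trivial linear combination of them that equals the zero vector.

Row-reduce the matrix with u, v, w as columns; the null space gives the coefficients.
A generator of the null space is (2, -3, 1).

2u - 3v + w = 0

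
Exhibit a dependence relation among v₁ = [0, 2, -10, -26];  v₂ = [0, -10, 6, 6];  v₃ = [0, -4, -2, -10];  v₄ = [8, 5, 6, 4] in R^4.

v₁ + v₂ - 2v₃ = 0

Solve the homogeneous system with v₁, v₂, v₃, v₄ as columns by row-reducing the coefficient matrix.
The free variable yields coefficients (1, 1, -2, 0) (any nonzero multiple also works).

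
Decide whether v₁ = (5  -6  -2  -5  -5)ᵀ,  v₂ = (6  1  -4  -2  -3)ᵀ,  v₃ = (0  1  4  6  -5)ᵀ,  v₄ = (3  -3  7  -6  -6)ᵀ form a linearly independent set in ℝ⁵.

linearly independent

Row-reduce the matrix whose columns are v₁, v₂, v₃, v₄.
The reduction yields 4 nonzero rows, so the rank is 4.
Since rank = 4 (the number of vectors), the set is linearly independent.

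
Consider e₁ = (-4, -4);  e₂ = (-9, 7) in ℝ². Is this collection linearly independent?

Row-reduce the matrix whose columns are e₁, e₂.
The reduction yields 2 nonzero rows, so the rank is 2.
Since rank = 2 (the number of vectors), the set is linearly independent.

linearly independent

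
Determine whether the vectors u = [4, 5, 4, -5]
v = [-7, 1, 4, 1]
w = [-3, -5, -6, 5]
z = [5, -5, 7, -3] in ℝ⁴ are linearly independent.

linearly independent

The matrix [u|v|w|z] has determinant 206.
A nonzero determinant means the columns are linearly independent.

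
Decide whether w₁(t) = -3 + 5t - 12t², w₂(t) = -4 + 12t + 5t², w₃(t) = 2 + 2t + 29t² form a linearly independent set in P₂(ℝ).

linearly dependent

Write each element as a coordinate vector in ℝ³ using {1, t, t²}.
Form the 3×3 matrix with these as columns; its determinant is 0.
A zero determinant means the columns are linearly dependent.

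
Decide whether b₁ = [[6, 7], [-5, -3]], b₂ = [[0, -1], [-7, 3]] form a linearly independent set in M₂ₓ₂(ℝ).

linearly independent

Write each element as a coordinate vector in ℝ⁴ using {E₁₁, E₁₂, E₂₁, E₂₂}.
Place the vectors as rows of a 2×4 matrix and reduce to echelon form.
The reduction yields 2 nonzero rows, so the rank is 2.
Since rank = 2 (the number of vectors), the set is linearly independent.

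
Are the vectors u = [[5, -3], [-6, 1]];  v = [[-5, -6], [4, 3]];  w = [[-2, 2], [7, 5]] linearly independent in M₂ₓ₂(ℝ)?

linearly independent

Take coordinates with respect to the standard basis {E₁₁, E₁₂, E₂₁, E₂₂}.
Row-reduce the matrix whose columns are u, v, w.
The reduction yields 3 nonzero rows, so the rank is 3.
Since rank = 3 (the number of vectors), the set is linearly independent.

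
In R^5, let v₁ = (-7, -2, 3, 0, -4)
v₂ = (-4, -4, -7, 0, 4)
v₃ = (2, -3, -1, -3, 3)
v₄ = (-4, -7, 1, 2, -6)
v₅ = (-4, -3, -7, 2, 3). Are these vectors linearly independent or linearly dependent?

linearly independent

The matrix [v₁|v₂|v₃|v₄|v₅] has determinant 1003.
A nonzero determinant means the columns are linearly independent.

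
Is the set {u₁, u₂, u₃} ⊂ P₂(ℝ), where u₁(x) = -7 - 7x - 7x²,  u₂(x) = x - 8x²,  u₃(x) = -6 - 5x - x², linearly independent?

Write each element as a coordinate vector in ℝ³ using {1, x, x²}.
Row-reduce the matrix whose columns are u₁, u₂, u₃.
The reduction yields 3 nonzero rows, so the rank is 3.
Since rank = 3 (the number of vectors), the set is linearly independent.

linearly independent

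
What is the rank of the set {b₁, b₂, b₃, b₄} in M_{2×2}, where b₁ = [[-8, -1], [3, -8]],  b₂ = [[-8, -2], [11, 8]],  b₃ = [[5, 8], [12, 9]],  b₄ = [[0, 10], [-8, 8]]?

Pass to coordinate vectors with respect to the basis {E₁₁, E₁₂, E₂₁, E₂₂}.
Row-reduce the 4×4 matrix with these as rows.
The echelon form has 4 nonzero rows, so the rank is 4.

4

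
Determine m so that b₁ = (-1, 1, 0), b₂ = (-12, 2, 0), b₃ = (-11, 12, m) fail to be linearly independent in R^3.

m = 0

The set is linearly dependent precisely when det[b₁; b₂; b₃] = 0.
Expanding, det = 10*m.
Solving 10*m = 0 yields m = 0.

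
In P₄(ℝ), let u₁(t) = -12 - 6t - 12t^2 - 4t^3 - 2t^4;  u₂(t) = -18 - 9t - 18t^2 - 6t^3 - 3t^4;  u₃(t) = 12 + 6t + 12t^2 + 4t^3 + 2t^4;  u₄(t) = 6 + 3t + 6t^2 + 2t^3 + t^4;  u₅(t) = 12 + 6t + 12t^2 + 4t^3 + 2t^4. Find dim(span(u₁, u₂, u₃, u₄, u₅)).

Use coordinates relative to {1, t, …, t^4}.
Row-reduce the 5×5 matrix with these as rows.
The echelon form has 1 nonzero row, so the rank is 1.

dim = 1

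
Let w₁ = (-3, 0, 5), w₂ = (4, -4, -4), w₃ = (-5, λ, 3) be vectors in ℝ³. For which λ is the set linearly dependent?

λ = 8

Dependence holds iff the 3×3 matrix [w₁ w₂ w₃] is singular.
The determinant works out to 8*λ - 64.
Solving 8*λ - 64 = 0 yields λ = 8.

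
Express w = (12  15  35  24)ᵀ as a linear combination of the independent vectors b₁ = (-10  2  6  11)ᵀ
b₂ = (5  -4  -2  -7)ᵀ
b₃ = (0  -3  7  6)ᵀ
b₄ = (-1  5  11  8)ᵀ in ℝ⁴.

w = -3b₁ - 3b₂ + 2b₃ + 3b₄

Since b₁, b₂, b₃, b₄ are independent, the coefficients expressing w are uniquely determined by a linear system.
The system has the unique solution (α₁, …, α₄) = (-3, -3, 2, 3).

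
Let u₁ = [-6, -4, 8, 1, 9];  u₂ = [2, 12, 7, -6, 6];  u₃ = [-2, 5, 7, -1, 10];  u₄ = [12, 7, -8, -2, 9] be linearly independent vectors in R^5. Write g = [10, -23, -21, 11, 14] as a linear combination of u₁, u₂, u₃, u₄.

g = 2u₁ - 2u₂ - u₃ + 2u₄

Set up the augmented matrix [u₁ | u₂ | u₃ | u₄ | g] and row-reduce.
Back-substitution yields (a₁, …, a₄) = (2, -2, -1, 2).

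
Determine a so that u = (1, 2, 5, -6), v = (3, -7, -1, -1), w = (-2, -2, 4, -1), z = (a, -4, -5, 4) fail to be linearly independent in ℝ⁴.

Dependence holds iff the 4×4 matrix [u v w z] is singular.
Expanding, det = 195 - 165*a.
This vanishes exactly when a = 13/11.

a = 13/11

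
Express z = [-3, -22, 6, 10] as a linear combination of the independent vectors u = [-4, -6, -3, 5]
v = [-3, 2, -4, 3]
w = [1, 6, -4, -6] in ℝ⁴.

Set up the augmented matrix [u | v | w | z] and row-reduce.
Row-reducing the augmented matrix gives the unique coefficients (α₁, α₂, α₃) = (2, -2, -1).

z = 2u - 2v - w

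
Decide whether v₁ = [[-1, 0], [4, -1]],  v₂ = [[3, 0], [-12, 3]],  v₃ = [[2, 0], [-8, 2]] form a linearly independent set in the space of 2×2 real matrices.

linearly dependent

Take coordinates with respect to the standard basis {E₁₁, E₁₂, E₂₁, E₂₂}.
One vector is a scalar multiple of another, so the set is dependent.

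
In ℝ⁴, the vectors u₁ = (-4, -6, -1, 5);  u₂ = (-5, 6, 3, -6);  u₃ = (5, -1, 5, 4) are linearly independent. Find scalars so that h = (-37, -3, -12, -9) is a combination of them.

h = 3u₁ + 2u₂ - 3u₃

Since u₁, u₂, u₃ are independent, the coefficients expressing h are uniquely determined by a linear system.
Row-reducing the augmented matrix gives the unique coefficients (c₁, c₂, c₃) = (3, 2, -3).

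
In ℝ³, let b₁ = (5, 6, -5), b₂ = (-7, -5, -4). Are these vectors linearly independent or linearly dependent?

Place the vectors as rows of a 2×3 matrix and reduce to echelon form.
The reduction yields 2 nonzero rows, so the rank is 2.
Since rank = 2 (the number of vectors), the set is linearly independent.

linearly independent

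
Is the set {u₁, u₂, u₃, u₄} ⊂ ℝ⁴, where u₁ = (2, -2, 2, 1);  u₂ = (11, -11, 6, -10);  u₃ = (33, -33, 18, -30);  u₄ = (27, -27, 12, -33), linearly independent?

One vector is a scalar multiple of another, so the set is dependent.

linearly dependent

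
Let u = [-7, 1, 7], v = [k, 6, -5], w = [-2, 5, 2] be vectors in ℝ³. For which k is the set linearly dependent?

k = 5

The vectors are dependent exactly when the determinant of the matrix with rows u, v, w vanishes.
Cofactor expansion gives det = 33*k - 165.
This vanishes exactly when k = 5.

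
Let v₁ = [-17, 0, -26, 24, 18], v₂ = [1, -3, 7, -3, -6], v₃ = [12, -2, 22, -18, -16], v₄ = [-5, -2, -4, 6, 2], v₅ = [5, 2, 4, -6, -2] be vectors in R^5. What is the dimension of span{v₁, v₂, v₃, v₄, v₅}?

2

Apply Gaussian elimination to the matrix whose rows are v₁, v₂, v₃, v₄, v₅.
Reduction leaves 2 leading entries, giving rank 2.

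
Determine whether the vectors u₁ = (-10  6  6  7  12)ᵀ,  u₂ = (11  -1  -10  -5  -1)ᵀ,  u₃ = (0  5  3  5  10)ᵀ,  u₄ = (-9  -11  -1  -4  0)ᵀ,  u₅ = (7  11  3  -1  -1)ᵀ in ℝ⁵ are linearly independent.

linearly independent

Row-reduce the matrix whose columns are u₁, u₂, u₃, u₄, u₅.
The reduction yields 5 nonzero rows, so the rank is 5.
Since rank = 5 (the number of vectors), the set is linearly independent.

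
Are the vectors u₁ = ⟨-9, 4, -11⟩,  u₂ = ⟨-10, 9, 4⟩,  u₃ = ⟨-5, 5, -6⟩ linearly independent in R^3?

linearly independent

Row-reduce the matrix whose columns are u₁, u₂, u₃.
The reduction yields 3 nonzero rows, so the rank is 3.
Since rank = 3 (the number of vectors), the set is linearly independent.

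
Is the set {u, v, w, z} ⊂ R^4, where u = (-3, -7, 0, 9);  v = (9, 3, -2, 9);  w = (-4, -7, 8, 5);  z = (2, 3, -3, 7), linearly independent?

linearly independent

Row-reduce the matrix whose columns are u, v, w, z.
The reduction yields 4 nonzero rows, so the rank is 4.
Since rank = 4 (the number of vectors), the set is linearly independent.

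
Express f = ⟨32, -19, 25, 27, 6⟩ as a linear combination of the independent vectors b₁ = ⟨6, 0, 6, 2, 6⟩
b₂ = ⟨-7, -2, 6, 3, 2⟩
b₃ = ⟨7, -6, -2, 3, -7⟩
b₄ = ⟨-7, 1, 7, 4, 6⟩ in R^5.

f = 3b₁ - b₂ + 4b₃ + 3b₄

Solve the system with b₁, b₂, b₃, b₄ as columns and f as the right-hand side.
The system has the unique solution (α₁, …, α₄) = (3, -1, 4, 3).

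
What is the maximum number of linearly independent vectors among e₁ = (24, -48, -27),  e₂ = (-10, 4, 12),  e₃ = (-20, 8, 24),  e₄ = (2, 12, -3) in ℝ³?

2

Put the 3×4 matrix [e₁|e₂|e₃|e₄] into echelon form.
Reduction leaves 2 leading entries, giving rank 2.
(With 4 elements in a 3-dimensional space the rank is at most 3.)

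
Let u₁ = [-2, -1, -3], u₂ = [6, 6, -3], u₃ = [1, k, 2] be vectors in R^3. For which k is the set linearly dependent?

The vectors are dependent exactly when the determinant of the matrix with rows u₁, u₂, u₃ vanishes.
Expanding, det = 9 - 24*k.
Setting this to zero gives k = 3/8.

k = 3/8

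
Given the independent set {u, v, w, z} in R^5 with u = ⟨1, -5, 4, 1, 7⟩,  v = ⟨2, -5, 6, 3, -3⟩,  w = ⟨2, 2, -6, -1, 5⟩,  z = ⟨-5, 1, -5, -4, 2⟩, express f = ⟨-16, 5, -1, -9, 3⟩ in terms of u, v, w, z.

Write f = a₁u + … + a₄z and equate components.
Back-substitution yields (a₁, …, a₄) = (1, -3, -3, 1).

f = u - 3v - 3w + z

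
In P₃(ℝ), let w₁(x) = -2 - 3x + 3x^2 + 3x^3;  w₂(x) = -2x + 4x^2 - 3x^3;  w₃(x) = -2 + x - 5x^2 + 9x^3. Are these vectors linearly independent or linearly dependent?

linearly dependent

Write each element as a coordinate vector in ℝ⁴ using {1, x, …, x^3}.
Row-reduce the matrix whose columns are w₁, w₂, w₃.
The reduction yields 2 nonzero rows, so the rank is 2.
Since rank 2 < 3, the set is linearly dependent.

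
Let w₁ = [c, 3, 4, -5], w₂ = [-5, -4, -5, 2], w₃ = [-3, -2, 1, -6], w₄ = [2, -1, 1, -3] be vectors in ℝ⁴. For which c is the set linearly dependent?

c = -7

Dependence holds iff the 4×4 matrix [w₁ w₂ w₃ w₄] is singular.
Expanding, det = -14*c - 98.
Setting this to zero gives c = -7.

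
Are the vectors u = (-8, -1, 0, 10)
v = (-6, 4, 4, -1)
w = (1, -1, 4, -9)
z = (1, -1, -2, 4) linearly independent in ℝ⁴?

linearly independent

Place the vectors as rows of a 4×4 matrix and reduce to echelon form.
The reduction yields 4 nonzero rows, so the rank is 4.
Since rank = 4 (the number of vectors), the set is linearly independent.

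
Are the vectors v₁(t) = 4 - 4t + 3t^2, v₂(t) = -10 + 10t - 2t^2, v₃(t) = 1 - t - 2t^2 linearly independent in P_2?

Write each element as a coordinate vector in ℝ³ using {1, t, t^2}.
The matrix [v₁|v₂|v₃] has determinant 0.
A zero determinant means the columns are linearly dependent.
Indeed 2v₁ + v₂ + 2v₃ = 0.

linearly dependent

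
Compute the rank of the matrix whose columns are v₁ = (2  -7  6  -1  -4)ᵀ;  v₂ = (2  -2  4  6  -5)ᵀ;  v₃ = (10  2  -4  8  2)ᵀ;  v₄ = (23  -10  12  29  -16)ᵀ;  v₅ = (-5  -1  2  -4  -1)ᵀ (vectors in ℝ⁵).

rank 3

Put the 5×5 matrix [v₁|v₂|v₃|v₄|v₅] into echelon form.
The echelon form has 3 nonzero rows, so the rank is 3.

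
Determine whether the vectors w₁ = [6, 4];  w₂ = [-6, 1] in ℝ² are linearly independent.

linearly independent

Form the 2×2 matrix with these as columns; its determinant is 30.
A nonzero determinant means the columns are linearly independent.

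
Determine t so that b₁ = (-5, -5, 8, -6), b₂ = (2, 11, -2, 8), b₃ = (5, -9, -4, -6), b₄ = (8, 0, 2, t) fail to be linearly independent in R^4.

The set is linearly dependent precisely when det[b₁; b₂; b₃; b₄] = 0.
Cofactor expansion gives det = -264*t - 1128.
Setting this to zero gives t = -47/11.

t = -47/11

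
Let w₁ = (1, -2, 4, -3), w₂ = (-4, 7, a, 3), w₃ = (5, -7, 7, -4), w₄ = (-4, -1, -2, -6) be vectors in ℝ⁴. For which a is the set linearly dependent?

a = -25/9

The vectors are dependent exactly when the determinant of the matrix with rows w₁, w₂, w₃, w₄ vanishes.
The determinant works out to -45*a - 125.
Solving -45*a - 125 = 0 yields a = -25/9.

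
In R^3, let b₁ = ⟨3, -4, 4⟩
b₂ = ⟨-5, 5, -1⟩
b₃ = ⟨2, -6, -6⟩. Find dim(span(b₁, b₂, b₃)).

Apply Gaussian elimination to the matrix whose rows are b₁, b₂, b₃.
Exactly 3 pivots survive; hence the rank is 3.

dim = 3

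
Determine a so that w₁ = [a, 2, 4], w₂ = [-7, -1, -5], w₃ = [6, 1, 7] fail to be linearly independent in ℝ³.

a = 17

The set is linearly dependent precisely when det[w₁; w₂; w₃] = 0.
Cofactor expansion gives det = 34 - 2*a.
Setting this to zero gives a = 17.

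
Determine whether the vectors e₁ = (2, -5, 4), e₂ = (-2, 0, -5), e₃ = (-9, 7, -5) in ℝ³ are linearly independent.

linearly independent

Place the vectors as rows of a 3×3 matrix and reduce to echelon form.
The reduction yields 3 nonzero rows, so the rank is 3.
Since rank = 3 (the number of vectors), the set is linearly independent.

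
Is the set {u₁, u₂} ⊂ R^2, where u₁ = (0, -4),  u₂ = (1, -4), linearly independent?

linearly independent

Form the 2×2 matrix with these as columns; its determinant is 4.
A nonzero determinant means the columns are linearly independent.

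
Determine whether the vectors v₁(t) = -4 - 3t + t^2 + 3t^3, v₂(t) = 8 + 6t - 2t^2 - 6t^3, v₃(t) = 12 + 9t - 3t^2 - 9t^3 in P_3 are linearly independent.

linearly dependent

Write each element as a coordinate vector in ℝ⁴ using {1, t, …, t^3}.
One vector is a scalar multiple of another, so the set is dependent.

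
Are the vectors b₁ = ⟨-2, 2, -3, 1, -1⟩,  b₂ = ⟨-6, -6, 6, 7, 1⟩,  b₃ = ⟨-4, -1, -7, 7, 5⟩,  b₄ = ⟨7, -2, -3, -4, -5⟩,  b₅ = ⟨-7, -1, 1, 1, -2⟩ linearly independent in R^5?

linearly independent

Row-reduce the matrix whose columns are b₁, b₂, b₃, b₄, b₅.
The reduction yields 5 nonzero rows, so the rank is 5.
Since rank = 5 (the number of vectors), the set is linearly independent.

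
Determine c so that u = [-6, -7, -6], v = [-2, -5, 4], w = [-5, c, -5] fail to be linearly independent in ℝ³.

c = -35/6

The set is linearly dependent precisely when det[u; v; w] = 0.
The determinant works out to 36*c + 210.
Setting this to zero gives c = -35/6.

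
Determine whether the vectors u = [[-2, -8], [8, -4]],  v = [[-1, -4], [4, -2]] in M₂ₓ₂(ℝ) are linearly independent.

linearly dependent

Write each element as a coordinate vector in ℝ⁴ using {E₁₁, E₁₂, E₂₁, E₂₂}.
Place the vectors as rows of a 2×4 matrix and reduce to echelon form.
The reduction yields 1 nonzero row, so the rank is 1.
Since rank 1 < 2, the set is linearly dependent.
Indeed u - 2v = 0.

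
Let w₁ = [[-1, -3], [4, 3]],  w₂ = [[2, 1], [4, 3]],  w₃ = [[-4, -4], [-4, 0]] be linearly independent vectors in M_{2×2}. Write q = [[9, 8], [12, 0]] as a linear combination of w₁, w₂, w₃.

Work in coordinates with respect to the standard basis {E₁₁, E₁₂, E₂₁, E₂₂}.
Set up the augmented matrix [w₁ | w₂ | w₃ | q] and row-reduce.
Back-substitution yields (a₁, a₂, a₃) = (1, -1, -3).

q = w₁ - w₂ - 3w₃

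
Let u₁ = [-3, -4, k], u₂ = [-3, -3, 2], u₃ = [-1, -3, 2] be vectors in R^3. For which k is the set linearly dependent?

k = 8/3

The set is linearly dependent precisely when det[u₁; u₂; u₃] = 0.
Cofactor expansion gives det = 6*k - 16.
Setting this to zero gives k = 8/3.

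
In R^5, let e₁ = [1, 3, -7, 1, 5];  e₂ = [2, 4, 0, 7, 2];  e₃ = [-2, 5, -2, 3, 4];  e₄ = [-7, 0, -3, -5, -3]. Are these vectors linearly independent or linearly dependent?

linearly independent

Row-reduce the matrix whose columns are e₁, e₂, e₃, e₄.
The reduction yields 4 nonzero rows, so the rank is 4.
Since rank = 4 (the number of vectors), the set is linearly independent.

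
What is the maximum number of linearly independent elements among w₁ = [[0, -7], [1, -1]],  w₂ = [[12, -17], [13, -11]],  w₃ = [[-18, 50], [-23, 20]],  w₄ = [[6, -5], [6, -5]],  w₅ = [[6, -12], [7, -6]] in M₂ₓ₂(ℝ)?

2

Represent each element by its coordinate vector in ℝ⁴.
Apply Gaussian elimination to the matrix whose rows are w₁, w₂, w₃, w₄, w₅.
Exactly 2 pivots survive; hence the rank is 2.
(With 5 elements in a 4-dimensional space the rank is at most 4.)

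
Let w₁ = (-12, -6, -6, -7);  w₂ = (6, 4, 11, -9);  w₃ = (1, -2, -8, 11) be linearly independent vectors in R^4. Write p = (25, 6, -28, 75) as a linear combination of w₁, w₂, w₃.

Write p = α₁w₁ + … + α₃w₃ and equate components.
The system has the unique solution (α₁, α₂, α₃) = (-4, -4, 1).

p = -4w₁ - 4w₂ + w₃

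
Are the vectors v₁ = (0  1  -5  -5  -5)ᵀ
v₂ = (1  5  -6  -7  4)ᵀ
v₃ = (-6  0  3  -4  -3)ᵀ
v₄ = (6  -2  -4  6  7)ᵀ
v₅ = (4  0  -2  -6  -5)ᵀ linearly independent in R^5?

linearly independent

The matrix [v₁|v₂|v₃|v₄|v₅] has determinant -8762.
A nonzero determinant means the columns are linearly independent.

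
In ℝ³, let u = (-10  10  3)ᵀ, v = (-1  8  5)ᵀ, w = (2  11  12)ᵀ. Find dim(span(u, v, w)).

dim = 3

Put the 3×3 matrix [u|v|w] into echelon form.
The echelon form has 3 nonzero rows, so the rank is 3.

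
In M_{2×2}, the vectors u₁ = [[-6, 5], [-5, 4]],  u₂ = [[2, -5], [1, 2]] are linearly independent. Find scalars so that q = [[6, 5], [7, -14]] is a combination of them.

Work in coordinates with respect to the standard basis {E₁₁, E₁₂, E₂₁, E₂₂}.
Solve the system with u₁, u₂ as columns and q as the right-hand side.
Back-substitution yields (a₁, a₂) = (-2, -3).

q = -2u₁ - 3u₂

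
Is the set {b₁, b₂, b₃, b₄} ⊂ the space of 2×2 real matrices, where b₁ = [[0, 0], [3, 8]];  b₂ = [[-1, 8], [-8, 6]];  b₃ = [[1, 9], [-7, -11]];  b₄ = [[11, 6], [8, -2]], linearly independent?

linearly independent

Take coordinates with respect to the standard basis {E₁₁, E₁₂, E₂₁, E₂₂}.
The matrix [b₁|b₂|b₃|b₄] has determinant -4274.
A nonzero determinant means the columns are linearly independent.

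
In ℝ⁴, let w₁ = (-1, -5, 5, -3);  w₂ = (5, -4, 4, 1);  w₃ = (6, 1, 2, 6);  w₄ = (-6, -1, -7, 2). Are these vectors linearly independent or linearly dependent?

linearly independent

Row-reduce the matrix whose columns are w₁, w₂, w₃, w₄.
The reduction yields 4 nonzero rows, so the rank is 4.
Since rank = 4 (the number of vectors), the set is linearly independent.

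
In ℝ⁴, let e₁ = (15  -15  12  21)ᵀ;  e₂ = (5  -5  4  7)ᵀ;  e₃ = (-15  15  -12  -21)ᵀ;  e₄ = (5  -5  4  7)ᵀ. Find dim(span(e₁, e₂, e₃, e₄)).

dim = 1

Put the 4×4 matrix [e₁|e₂|e₃|e₄] into echelon form.
There is 1 pivot column, so rank = 1.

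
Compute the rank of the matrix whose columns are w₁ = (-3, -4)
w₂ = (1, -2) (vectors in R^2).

2

Put the 2×2 matrix [w₁|w₂] into echelon form.
Exactly 2 pivots survive; hence the rank is 2.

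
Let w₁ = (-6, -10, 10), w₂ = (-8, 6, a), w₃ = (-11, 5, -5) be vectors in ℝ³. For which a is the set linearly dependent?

a = -6

The set is linearly dependent precisely when det[w₁; w₂; w₃] = 0.
Expanding, det = 140*a + 840.
Solving 140*a + 840 = 0 yields a = -6.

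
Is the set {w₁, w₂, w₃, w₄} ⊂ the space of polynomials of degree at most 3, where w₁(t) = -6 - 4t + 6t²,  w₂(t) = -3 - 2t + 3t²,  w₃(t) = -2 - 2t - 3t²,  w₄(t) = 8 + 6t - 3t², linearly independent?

linearly dependent

Take coordinates with respect to the standard basis {1, t, …, t³}.
Row-reduce the matrix whose columns are w₁, w₂, w₃, w₄.
The reduction yields 2 nonzero rows, so the rank is 2.
Since rank 2 < 4, the set is linearly dependent.
Indeed w₁ - 2w₂ = 0.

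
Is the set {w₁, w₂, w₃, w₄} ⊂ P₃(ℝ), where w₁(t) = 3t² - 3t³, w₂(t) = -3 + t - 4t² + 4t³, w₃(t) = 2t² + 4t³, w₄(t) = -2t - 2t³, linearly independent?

linearly independent

Take coordinates with respect to the standard basis {1, t, …, t³}.
The matrix [w₁|w₂|w₃|w₄] has determinant -108.
A nonzero determinant means the columns are linearly independent.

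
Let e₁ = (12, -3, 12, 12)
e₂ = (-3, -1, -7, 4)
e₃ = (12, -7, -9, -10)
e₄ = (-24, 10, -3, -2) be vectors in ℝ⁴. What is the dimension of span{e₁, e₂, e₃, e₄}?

3

Put the 4×4 matrix [e₁|e₂|e₃|e₄] into echelon form.
Reduction leaves 3 leading entries, giving rank 3.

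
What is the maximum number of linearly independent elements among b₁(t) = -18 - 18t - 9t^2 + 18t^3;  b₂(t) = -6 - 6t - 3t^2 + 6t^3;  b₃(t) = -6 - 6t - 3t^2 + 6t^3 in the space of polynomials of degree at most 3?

Pass to coordinate vectors with respect to the basis {1, t, …, t^3}.
Put the 4×3 matrix [b₁|b₂|b₃] into echelon form.
There is 1 pivot column, so rank = 1.

1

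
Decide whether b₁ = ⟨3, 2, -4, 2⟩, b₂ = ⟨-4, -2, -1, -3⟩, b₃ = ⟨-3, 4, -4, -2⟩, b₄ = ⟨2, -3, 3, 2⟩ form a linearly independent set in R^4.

linearly independent

Place the vectors as rows of a 4×4 matrix and reduce to echelon form.
The reduction yields 4 nonzero rows, so the rank is 4.
Since rank = 4 (the number of vectors), the set is linearly independent.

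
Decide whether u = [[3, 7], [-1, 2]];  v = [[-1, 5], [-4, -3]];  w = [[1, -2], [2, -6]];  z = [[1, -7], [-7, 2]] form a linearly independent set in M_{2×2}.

Write each element as a coordinate vector in ℝ⁴ using {E₁₁, E₁₂, E₂₁, E₂₂}.
Row-reduce the matrix whose columns are u, v, w, z.
The reduction yields 4 nonzero rows, so the rank is 4.
Since rank = 4 (the number of vectors), the set is linearly independent.

linearly independent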